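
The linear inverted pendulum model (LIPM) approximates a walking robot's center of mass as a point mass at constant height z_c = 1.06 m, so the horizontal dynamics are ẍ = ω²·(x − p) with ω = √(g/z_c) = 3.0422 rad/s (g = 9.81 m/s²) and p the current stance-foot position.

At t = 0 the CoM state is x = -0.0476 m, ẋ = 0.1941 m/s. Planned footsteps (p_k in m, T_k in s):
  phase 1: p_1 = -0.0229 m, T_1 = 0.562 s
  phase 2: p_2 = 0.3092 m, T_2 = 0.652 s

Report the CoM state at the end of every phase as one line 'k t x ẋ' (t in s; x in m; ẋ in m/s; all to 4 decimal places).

1 0.5620 0.0772 0.3531
2 1.2140 -0.1362 -1.2092

phase 1: p=-0.0229, T=0.562, ωT=1.709716, cosh=2.854155, sinh=2.673238; start (x,ẋ)=(-0.047600, 0.194100) → end (x,ẋ)=(0.077162, 0.353118)
phase 2: p=0.3092, T=0.652, ωT=1.983514, cosh=3.702913, sinh=3.565328; start (x,ẋ)=(0.077162, 0.353118) → end (x,ẋ)=(-0.136178, -1.209224)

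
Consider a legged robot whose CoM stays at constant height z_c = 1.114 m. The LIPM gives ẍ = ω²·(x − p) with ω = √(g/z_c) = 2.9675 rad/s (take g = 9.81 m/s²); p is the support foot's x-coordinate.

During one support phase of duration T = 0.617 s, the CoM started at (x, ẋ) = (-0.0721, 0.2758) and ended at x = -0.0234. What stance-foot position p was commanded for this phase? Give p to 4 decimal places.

p = 0.0342

ωT = 2.9675·0.617 = 1.830947; cosh(ωT) = 3.200029, sinh(ωT) = 3.039767
x(T) = p + (x₀−p)·cosh(ωT) + (ẋ₀/ω)·sinh(ωT) ⇒ p·(1 − cosh) = x(T) − x₀·cosh − (ẋ₀/ω)·sinh
numerator   = -0.0234 − (-0.0721)·3.200029 − (0.2758/2.9675)·3.039767 = -0.075194
denominator = 1 − 3.200029 = -2.200029
p = -0.075194 / -2.200029 = 0.0342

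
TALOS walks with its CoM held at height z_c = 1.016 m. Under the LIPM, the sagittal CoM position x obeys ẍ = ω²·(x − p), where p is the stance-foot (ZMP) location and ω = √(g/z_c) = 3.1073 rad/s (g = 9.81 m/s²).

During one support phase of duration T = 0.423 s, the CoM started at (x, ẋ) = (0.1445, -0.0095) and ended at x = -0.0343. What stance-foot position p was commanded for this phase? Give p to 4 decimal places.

ωT = 3.1073·0.423 = 1.314388; cosh(ωT) = 1.995555, sinh(ωT) = 1.726917
x(T) = p + (x₀−p)·cosh(ωT) + (ẋ₀/ω)·sinh(ωT) ⇒ p·(1 − cosh) = x(T) − x₀·cosh − (ẋ₀/ω)·sinh
numerator   = -0.0343 − (0.1445)·1.995555 − (-0.0095/3.1073)·1.726917 = -0.317378
denominator = 1 − 1.995555 = -0.995555
p = -0.317378 / -0.995555 = 0.3188

p = 0.3188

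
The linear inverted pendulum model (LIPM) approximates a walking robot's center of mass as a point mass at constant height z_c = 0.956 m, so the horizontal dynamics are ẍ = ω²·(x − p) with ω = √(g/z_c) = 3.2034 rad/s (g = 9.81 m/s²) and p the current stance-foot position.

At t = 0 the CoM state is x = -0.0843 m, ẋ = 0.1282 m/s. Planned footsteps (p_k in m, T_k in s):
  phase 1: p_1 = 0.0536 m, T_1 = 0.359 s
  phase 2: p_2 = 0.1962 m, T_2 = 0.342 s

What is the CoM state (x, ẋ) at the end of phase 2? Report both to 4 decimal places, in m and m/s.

phase 1: p=0.0536, T=0.359, ωT=1.150021, cosh=1.737444, sinh=1.420814; start (x,ẋ)=(-0.084300, 0.128200) → end (x,ẋ)=(-0.129133, -0.404903)
phase 2: p=0.1962, T=0.342, ωT=1.095563, cosh=1.662608, sinh=1.328257; start (x,ẋ)=(-0.129133, -0.404903) → end (x,ẋ)=(-0.512589, -2.057465)

x = -0.5126, ẋ = -2.0575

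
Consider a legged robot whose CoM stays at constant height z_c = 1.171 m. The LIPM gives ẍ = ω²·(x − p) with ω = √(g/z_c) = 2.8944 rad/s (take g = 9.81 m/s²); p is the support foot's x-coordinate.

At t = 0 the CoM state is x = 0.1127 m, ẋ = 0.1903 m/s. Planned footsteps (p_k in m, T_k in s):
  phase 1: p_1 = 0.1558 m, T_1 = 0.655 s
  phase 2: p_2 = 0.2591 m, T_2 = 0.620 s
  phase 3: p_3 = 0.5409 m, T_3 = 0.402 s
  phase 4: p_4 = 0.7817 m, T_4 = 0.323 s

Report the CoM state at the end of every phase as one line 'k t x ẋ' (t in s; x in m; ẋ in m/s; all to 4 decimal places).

phase 1: p=0.1558, T=0.655, ωT=1.895832, cosh=3.404139, sinh=3.253946; start (x,ẋ)=(0.112700, 0.190300) → end (x,ẋ)=(0.223021, 0.241882)
phase 2: p=0.2591, T=0.620, ωT=1.794528, cosh=3.091420, sinh=2.925214; start (x,ẋ)=(0.223021, 0.241882) → end (x,ẋ)=(0.392022, 0.442288)
phase 3: p=0.5409, T=0.402, ωT=1.163549, cosh=1.756825, sinh=1.444449; start (x,ẋ)=(0.392022, 0.442288) → end (x,ẋ)=(0.500071, 0.154590)
phase 4: p=0.7817, T=0.323, ωT=0.934891, cosh=1.469782, sinh=1.077154; start (x,ẋ)=(0.500071, 0.154590) → end (x,ẋ)=(0.425297, -0.650826)

1 0.6550 0.2230 0.2419
2 1.2750 0.3920 0.4423
3 1.6770 0.5001 0.1546
4 2.0000 0.4253 -0.6508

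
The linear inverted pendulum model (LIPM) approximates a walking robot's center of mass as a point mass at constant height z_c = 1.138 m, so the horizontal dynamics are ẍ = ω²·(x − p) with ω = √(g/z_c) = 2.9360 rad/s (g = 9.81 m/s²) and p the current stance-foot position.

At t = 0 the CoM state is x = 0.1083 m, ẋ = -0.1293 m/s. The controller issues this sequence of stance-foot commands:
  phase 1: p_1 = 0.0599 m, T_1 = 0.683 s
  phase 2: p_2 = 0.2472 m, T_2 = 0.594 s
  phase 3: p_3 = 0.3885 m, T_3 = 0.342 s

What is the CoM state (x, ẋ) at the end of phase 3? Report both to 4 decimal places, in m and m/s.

phase 1: p=0.0599, T=0.683, ωT=2.005288, cosh=3.781427, sinh=3.646806; start (x,ẋ)=(0.108300, -0.129300) → end (x,ẋ)=(0.082318, 0.029281)
phase 2: p=0.2472, T=0.594, ωT=1.743984, cosh=2.947455, sinh=2.772632; start (x,ẋ)=(0.082318, 0.029281) → end (x,ẋ)=(-0.211132, -1.255912)
phase 3: p=0.3885, T=0.342, ωT=1.004112, cosh=1.547926, sinh=1.181556; start (x,ẋ)=(-0.211132, -1.255912) → end (x,ẋ)=(-1.045111, -4.024210)

x = -1.0451, ẋ = -4.0242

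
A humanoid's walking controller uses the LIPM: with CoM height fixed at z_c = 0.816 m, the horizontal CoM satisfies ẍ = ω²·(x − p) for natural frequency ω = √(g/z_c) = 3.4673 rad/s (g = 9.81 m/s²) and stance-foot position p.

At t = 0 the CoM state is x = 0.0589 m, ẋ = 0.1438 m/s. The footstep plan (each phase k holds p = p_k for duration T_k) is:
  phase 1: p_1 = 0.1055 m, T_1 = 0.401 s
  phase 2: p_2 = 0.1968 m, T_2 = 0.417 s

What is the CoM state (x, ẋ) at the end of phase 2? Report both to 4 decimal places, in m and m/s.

x = -0.0541, ẋ = -0.7773

phase 1: p=0.1055, T=0.401, ωT=1.390387, cosh=2.132692, sinh=1.883713; start (x,ẋ)=(0.058900, 0.143800) → end (x,ẋ)=(0.084240, 0.002318)
phase 2: p=0.1968, T=0.417, ωT=1.445864, cosh=2.240531, sinh=2.004988; start (x,ẋ)=(0.084240, 0.002318) → end (x,ẋ)=(-0.054053, -0.777311)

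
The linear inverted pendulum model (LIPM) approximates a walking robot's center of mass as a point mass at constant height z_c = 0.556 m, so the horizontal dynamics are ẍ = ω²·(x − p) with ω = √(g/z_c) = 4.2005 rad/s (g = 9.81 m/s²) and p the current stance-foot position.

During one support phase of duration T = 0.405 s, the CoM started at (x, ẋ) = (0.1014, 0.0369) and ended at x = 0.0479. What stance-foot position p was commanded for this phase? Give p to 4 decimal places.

ωT = 4.2005·0.405 = 1.701203; cosh(ωT) = 2.831499, sinh(ωT) = 2.649035
x(T) = p + (x₀−p)·cosh(ωT) + (ẋ₀/ω)·sinh(ωT) ⇒ p·(1 − cosh) = x(T) − x₀·cosh − (ẋ₀/ω)·sinh
numerator   = 0.0479 − (0.1014)·2.831499 − (0.0369/4.2005)·2.649035 = -0.262485
denominator = 1 − 2.831499 = -1.831499
p = -0.262485 / -1.831499 = 0.1433

p = 0.1433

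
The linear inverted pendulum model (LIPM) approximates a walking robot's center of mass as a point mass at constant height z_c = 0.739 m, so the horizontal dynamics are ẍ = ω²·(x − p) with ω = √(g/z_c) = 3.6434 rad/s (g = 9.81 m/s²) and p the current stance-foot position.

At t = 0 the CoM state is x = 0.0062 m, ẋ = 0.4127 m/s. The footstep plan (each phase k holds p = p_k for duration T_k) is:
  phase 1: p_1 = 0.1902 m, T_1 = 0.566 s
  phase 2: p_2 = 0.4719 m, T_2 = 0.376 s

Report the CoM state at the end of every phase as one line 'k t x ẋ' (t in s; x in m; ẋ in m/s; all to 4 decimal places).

phase 1: p=0.1902, T=0.566, ωT=2.062164, cosh=3.995074, sinh=3.867896; start (x,ẋ)=(0.006200, 0.412700) → end (x,ẋ)=(-0.106764, -0.944215)
phase 2: p=0.4719, T=0.376, ωT=1.369918, cosh=2.094579, sinh=1.840451; start (x,ẋ)=(-0.106764, -0.944215) → end (x,ẋ)=(-1.217125, -5.857964)

1 0.5660 -0.1068 -0.9442
2 0.9420 -1.2171 -5.8580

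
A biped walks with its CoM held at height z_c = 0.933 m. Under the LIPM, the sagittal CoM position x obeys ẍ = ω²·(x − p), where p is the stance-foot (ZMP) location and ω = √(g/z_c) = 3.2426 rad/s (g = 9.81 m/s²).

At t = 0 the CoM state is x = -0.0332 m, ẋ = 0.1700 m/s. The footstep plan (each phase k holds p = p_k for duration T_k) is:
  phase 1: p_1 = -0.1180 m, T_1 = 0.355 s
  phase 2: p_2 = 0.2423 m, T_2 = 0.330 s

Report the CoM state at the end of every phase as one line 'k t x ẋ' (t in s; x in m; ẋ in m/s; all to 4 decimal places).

1 0.3550 0.1041 0.6868
2 0.6850 0.2895 0.5425

phase 1: p=-0.1180, T=0.355, ωT=1.151123, cosh=1.739011, sinh=1.422730; start (x,ẋ)=(-0.033200, 0.170000) → end (x,ẋ)=(0.104058, 0.686844)
phase 2: p=0.2423, T=0.330, ωT=1.070058, cosh=1.629269, sinh=1.286280; start (x,ẋ)=(0.104058, 0.686844) → end (x,ẋ)=(0.289524, 0.542459)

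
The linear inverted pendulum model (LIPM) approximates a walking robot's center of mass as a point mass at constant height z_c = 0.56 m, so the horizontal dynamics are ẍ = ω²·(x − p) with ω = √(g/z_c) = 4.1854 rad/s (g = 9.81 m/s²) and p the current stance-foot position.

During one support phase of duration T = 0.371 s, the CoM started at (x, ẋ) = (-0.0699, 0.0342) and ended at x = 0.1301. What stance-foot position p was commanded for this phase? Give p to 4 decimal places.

p = -0.1936

ωT = 4.1854·0.371 = 1.552783; cosh(ωT) = 2.468130, sinh(ωT) = 2.256472
x(T) = p + (x₀−p)·cosh(ωT) + (ẋ₀/ω)·sinh(ωT) ⇒ p·(1 − cosh) = x(T) − x₀·cosh − (ẋ₀/ω)·sinh
numerator   = 0.1301 − (-0.0699)·2.468130 − (0.0342/4.1854)·2.256472 = 0.284184
denominator = 1 − 2.468130 = -1.468130
p = 0.284184 / -1.468130 = -0.1936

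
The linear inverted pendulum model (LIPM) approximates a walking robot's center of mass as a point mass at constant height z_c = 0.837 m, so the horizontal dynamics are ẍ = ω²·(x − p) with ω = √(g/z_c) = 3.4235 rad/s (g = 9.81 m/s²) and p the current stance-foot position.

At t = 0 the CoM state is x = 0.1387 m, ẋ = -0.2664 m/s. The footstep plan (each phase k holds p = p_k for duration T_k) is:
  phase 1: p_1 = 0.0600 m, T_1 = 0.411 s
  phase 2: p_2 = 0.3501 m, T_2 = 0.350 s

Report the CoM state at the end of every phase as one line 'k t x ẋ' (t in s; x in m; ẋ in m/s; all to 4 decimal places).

phase 1: p=0.0600, T=0.411, ωT=1.407058, cosh=2.164394, sinh=1.919531; start (x,ẋ)=(0.138700, -0.266400) → end (x,ẋ)=(0.080969, -0.059416)
phase 2: p=0.3501, T=0.350, ωT=1.198225, cosh=1.807979, sinh=1.506250; start (x,ẋ)=(0.080969, -0.059416) → end (x,ẋ)=(-0.162624, -1.495235)

1 0.4110 0.0810 -0.0594
2 0.7610 -0.1626 -1.4952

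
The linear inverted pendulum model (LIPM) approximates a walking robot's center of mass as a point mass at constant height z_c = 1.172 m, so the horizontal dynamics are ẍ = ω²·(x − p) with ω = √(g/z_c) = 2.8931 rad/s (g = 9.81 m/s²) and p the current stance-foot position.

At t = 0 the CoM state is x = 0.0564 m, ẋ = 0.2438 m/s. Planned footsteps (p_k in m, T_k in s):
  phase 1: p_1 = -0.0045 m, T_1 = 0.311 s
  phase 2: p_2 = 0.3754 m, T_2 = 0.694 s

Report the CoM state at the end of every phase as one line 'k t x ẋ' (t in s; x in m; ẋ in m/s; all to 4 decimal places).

phase 1: p=-0.0045, T=0.311, ωT=0.899754, cosh=1.432834, sinh=1.026164; start (x,ẋ)=(0.056400, 0.243800) → end (x,ẋ)=(0.169234, 0.530125)
phase 2: p=0.3754, T=0.694, ωT=2.007811, cosh=3.790642, sinh=3.656359; start (x,ẋ)=(0.169234, 0.530125) → end (x,ẋ)=(0.263881, -0.171356)

1 0.3110 0.1692 0.5301
2 1.0050 0.2639 -0.1714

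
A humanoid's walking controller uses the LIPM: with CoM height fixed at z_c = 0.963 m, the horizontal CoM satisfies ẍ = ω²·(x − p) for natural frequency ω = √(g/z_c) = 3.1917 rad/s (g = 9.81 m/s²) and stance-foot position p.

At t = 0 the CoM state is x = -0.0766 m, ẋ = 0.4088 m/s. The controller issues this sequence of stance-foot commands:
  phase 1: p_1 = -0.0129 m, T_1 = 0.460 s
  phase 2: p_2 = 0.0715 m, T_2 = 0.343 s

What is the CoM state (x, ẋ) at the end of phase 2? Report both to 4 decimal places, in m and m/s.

phase 1: p=-0.0129, T=0.460, ωT=1.468182, cosh=2.285840, sinh=2.055496; start (x,ẋ)=(-0.076600, 0.408800) → end (x,ẋ)=(0.104764, 0.516546)
phase 2: p=0.0715, T=0.343, ωT=1.094753, cosh=1.661533, sinh=1.326911; start (x,ẋ)=(0.104764, 0.516546) → end (x,ẋ)=(0.341518, 0.999136)

x = 0.3415, ẋ = 0.9991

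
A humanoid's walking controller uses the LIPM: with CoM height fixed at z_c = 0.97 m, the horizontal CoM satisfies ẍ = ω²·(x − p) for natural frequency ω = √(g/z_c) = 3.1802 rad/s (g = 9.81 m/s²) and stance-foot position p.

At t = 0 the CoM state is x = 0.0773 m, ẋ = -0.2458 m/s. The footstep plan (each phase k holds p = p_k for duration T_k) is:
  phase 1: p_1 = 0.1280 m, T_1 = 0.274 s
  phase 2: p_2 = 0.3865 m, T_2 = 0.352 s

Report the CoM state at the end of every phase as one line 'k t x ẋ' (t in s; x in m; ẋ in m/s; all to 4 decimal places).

phase 1: p=0.1280, T=0.274, ωT=0.871375, cosh=1.404285, sinh=0.985909; start (x,ẋ)=(0.077300, -0.245800) → end (x,ẋ)=(-0.019399, -0.504138)
phase 2: p=0.3865, T=0.352, ωT=1.119430, cosh=1.694787, sinh=1.368322; start (x,ẋ)=(-0.019399, -0.504138) → end (x,ẋ)=(-0.518324, -2.620690)

1 0.2740 -0.0194 -0.5041
2 0.6260 -0.5183 -2.6207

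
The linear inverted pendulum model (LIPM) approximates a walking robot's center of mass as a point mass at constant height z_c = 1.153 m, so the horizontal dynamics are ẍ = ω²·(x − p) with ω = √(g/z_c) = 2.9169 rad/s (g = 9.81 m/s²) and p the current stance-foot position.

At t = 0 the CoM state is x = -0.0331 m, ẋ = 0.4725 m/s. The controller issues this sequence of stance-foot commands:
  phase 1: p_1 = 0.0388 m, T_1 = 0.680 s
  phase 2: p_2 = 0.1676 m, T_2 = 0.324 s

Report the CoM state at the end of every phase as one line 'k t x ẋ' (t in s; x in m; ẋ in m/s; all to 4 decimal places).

1 0.6800 0.3501 1.0019
2 1.0040 0.8130 2.0650

phase 1: p=0.0388, T=0.680, ωT=1.983492, cosh=3.702833, sinh=3.565245; start (x,ẋ)=(-0.033100, 0.472500) → end (x,ẋ)=(0.350090, 1.001867)
phase 2: p=0.1676, T=0.324, ωT=0.945076, cosh=1.480829, sinh=1.092179; start (x,ẋ)=(0.350090, 1.001867) → end (x,ẋ)=(0.812967, 2.064966)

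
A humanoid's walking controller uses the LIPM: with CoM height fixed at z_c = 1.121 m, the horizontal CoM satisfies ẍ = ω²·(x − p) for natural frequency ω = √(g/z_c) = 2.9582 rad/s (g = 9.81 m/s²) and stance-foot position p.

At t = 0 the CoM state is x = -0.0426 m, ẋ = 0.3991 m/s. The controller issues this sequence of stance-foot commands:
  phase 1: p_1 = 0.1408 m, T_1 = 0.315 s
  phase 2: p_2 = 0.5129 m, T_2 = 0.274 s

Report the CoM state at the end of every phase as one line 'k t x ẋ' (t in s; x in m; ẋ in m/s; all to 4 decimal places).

1 0.3150 0.0166 0.0033
2 0.5890 -0.1546 -1.3203

phase 1: p=0.1408, T=0.315, ωT=0.931833, cosh=1.466495, sinh=1.072664; start (x,ẋ)=(-0.042600, 0.399100) → end (x,ẋ)=(0.016561, 0.003322)
phase 2: p=0.5129, T=0.274, ωT=0.810547, cosh=1.346876, sinh=0.902261; start (x,ẋ)=(0.016561, 0.003322) → end (x,ẋ)=(-0.154594, -1.320289)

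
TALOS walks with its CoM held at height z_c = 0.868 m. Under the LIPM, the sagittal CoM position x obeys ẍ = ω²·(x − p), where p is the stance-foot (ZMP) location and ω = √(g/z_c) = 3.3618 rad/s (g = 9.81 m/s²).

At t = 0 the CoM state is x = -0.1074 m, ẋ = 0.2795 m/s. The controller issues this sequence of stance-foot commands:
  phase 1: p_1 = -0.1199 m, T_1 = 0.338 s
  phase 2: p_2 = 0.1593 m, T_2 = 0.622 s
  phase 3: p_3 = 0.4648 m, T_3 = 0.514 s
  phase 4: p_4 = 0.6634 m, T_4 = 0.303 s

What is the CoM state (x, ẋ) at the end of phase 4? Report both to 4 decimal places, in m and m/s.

phase 1: p=-0.1199, T=0.338, ωT=1.136288, cosh=1.718096, sinh=1.397088; start (x,ẋ)=(-0.107400, 0.279500) → end (x,ẋ)=(0.017730, 0.538917)
phase 2: p=0.1593, T=0.622, ωT=2.091040, cosh=4.108442, sinh=3.984883; start (x,ẋ)=(0.017730, 0.538917) → end (x,ẋ)=(0.216469, 0.317585)
phase 3: p=0.4648, T=0.514, ωT=1.727965, cosh=2.903417, sinh=2.725771; start (x,ẋ)=(0.216469, 0.317585) → end (x,ẋ)=(0.001293, -1.353495)
phase 4: p=0.6634, T=0.303, ωT=1.018625, cosh=1.565238, sinh=1.204147; start (x,ẋ)=(0.001293, -1.353495) → end (x,ẋ)=(-0.857757, -4.798818)

x = -0.8578, ẋ = -4.7988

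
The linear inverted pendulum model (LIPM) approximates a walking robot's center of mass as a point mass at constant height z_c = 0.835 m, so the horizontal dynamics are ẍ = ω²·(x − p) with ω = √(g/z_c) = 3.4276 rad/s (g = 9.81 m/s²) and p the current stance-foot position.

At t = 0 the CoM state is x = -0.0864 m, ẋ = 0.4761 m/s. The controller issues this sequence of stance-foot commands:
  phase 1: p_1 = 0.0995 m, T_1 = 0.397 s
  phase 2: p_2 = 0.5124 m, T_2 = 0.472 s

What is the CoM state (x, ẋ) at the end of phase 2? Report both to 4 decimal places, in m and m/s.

x = -1.0397, ẋ = -4.9828

phase 1: p=0.0995, T=0.397, ωT=1.360757, cosh=2.077806, sinh=1.821339; start (x,ẋ)=(-0.086400, 0.476100) → end (x,ẋ)=(-0.033777, -0.171297)
phase 2: p=0.5124, T=0.472, ωT=1.617827, cosh=2.620226, sinh=2.421897; start (x,ẋ)=(-0.033777, -0.171297) → end (x,ẋ)=(-1.039743, -4.982811)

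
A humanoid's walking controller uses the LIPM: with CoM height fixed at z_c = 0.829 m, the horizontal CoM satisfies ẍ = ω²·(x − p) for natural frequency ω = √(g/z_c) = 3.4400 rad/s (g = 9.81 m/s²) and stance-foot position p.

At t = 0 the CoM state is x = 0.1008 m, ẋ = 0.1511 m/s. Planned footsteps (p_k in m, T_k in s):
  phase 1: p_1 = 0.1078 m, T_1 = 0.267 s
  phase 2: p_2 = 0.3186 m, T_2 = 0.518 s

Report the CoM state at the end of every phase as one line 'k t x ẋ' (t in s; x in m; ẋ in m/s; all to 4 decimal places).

phase 1: p=0.1078, T=0.267, ωT=0.918480, cosh=1.452302, sinh=1.053177; start (x,ẋ)=(0.100800, 0.151100) → end (x,ẋ)=(0.143894, 0.194082)
phase 2: p=0.3186, T=0.518, ωT=1.781920, cosh=3.054784, sinh=2.886469; start (x,ẋ)=(0.143894, 0.194082) → end (x,ẋ)=(-0.052236, -1.141855)

1 0.2670 0.1439 0.1941
2 0.7850 -0.0522 -1.1419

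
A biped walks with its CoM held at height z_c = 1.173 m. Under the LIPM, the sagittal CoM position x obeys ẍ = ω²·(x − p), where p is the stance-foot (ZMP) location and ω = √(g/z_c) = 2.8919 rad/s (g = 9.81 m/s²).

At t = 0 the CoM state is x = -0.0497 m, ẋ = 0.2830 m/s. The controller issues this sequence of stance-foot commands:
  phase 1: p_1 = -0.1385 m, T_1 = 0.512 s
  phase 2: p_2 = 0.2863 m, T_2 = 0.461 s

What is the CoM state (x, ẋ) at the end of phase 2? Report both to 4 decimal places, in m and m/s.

phase 1: p=-0.1385, T=0.512, ωT=1.480653, cosh=2.311652, sinh=2.084163; start (x,ẋ)=(-0.049700, 0.283000) → end (x,ẋ)=(0.270730, 1.189412)
phase 2: p=0.2863, T=0.461, ωT=1.333166, cosh=2.028337, sinh=1.764696; start (x,ẋ)=(0.270730, 1.189412) → end (x,ẋ)=(0.980522, 2.333069)

x = 0.9805, ẋ = 2.3331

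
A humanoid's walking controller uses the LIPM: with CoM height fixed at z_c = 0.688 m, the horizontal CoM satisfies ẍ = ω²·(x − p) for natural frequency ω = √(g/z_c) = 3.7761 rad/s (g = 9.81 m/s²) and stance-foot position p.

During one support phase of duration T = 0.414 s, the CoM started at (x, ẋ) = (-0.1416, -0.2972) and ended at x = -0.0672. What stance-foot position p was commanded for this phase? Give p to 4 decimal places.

p = -0.3119

ωT = 3.7761·0.414 = 1.563305; cosh(ωT) = 2.492010, sinh(ωT) = 2.282567
x(T) = p + (x₀−p)·cosh(ωT) + (ẋ₀/ω)·sinh(ωT) ⇒ p·(1 − cosh) = x(T) − x₀·cosh − (ẋ₀/ω)·sinh
numerator   = -0.0672 − (-0.1416)·2.492010 − (-0.2972/3.7761)·2.282567 = 0.465319
denominator = 1 − 2.492010 = -1.492010
p = 0.465319 / -1.492010 = -0.3119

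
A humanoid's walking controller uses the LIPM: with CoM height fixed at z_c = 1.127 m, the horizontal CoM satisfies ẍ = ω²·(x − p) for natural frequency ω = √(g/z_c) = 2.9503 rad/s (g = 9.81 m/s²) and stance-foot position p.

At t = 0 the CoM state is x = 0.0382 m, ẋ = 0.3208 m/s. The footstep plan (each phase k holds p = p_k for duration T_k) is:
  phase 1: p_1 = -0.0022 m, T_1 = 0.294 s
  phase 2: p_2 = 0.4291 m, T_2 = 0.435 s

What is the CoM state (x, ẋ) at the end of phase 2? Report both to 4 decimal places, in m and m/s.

phase 1: p=-0.0022, T=0.294, ωT=0.867388, cosh=1.400366, sinh=0.980319; start (x,ẋ)=(0.038200, 0.320800) → end (x,ẋ)=(0.160969, 0.566084)
phase 2: p=0.4291, T=0.435, ωT=1.283381, cosh=1.942959, sinh=1.665860; start (x,ẋ)=(0.160969, 0.566084) → end (x,ẋ)=(0.227767, -0.217927)

x = 0.2278, ẋ = -0.2179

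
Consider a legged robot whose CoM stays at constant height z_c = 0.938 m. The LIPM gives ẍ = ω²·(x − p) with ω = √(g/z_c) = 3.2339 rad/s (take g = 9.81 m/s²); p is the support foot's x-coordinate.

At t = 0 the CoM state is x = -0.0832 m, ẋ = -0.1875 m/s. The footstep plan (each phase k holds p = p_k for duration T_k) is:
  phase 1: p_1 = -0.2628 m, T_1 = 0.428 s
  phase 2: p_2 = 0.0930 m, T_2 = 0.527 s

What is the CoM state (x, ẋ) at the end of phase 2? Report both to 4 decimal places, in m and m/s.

phase 1: p=-0.2628, T=0.428, ωT=1.384109, cosh=2.120908, sinh=1.870361; start (x,ẋ)=(-0.083200, -0.187500) → end (x,ẋ)=(0.009672, 0.688651)
phase 2: p=0.0930, T=0.527, ωT=1.704265, cosh=2.839626, sinh=2.657720; start (x,ẋ)=(0.009672, 0.688651) → end (x,ẋ)=(0.422336, 1.239328)

x = 0.4223, ẋ = 1.2393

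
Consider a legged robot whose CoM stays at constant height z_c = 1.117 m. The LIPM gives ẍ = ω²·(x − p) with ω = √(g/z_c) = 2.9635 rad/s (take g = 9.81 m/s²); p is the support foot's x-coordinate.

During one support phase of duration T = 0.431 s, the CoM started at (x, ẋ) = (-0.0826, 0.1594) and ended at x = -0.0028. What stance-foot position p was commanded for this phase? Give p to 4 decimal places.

ωT = 2.9635·0.431 = 1.277268; cosh(ωT) = 1.932813, sinh(ωT) = 1.654016
x(T) = p + (x₀−p)·cosh(ωT) + (ẋ₀/ω)·sinh(ωT) ⇒ p·(1 − cosh) = x(T) − x₀·cosh − (ẋ₀/ω)·sinh
numerator   = -0.0028 − (-0.0826)·1.932813 − (0.1594/2.9635)·1.654016 = 0.067885
denominator = 1 − 1.932813 = -0.932813
p = 0.067885 / -0.932813 = -0.0728

p = -0.0728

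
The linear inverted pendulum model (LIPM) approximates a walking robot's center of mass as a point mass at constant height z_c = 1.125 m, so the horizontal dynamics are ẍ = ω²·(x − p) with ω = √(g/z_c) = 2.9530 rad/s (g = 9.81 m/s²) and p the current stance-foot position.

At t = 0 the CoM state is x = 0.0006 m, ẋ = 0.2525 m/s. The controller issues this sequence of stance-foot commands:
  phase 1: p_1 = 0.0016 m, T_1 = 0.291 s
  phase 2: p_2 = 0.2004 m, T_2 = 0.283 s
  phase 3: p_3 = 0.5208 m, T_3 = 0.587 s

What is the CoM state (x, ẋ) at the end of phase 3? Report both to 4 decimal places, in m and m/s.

phase 1: p=0.0016, T=0.291, ωT=0.859323, cosh=1.392505, sinh=0.969056; start (x,ẋ)=(0.000600, 0.252500) → end (x,ẋ)=(0.083068, 0.348746)
phase 2: p=0.2004, T=0.283, ωT=0.835699, cosh=1.369998, sinh=0.936427; start (x,ẋ)=(0.083068, 0.348746) → end (x,ẋ)=(0.150246, 0.153326)
phase 3: p=0.5208, T=0.587, ωT=1.733411, cosh=2.918304, sinh=2.741623; start (x,ẋ)=(0.150246, 0.153326) → end (x,ẋ)=(-0.418237, -2.552556)

x = -0.4182, ẋ = -2.5526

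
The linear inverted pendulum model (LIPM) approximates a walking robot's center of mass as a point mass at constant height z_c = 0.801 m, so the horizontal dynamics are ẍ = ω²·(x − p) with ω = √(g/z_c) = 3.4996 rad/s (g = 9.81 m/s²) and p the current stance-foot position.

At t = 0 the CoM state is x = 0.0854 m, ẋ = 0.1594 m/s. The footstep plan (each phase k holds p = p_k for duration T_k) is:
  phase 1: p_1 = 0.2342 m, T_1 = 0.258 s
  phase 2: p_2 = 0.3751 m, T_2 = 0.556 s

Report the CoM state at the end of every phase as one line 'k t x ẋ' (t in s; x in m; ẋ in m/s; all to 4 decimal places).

phase 1: p=0.2342, T=0.258, ωT=0.902897, cosh=1.436066, sinh=1.030672; start (x,ẋ)=(0.085400, 0.159400) → end (x,ẋ)=(0.067459, -0.307804)
phase 2: p=0.3751, T=0.556, ωT=1.945778, cosh=3.570974, sinh=3.428098; start (x,ẋ)=(0.067459, -0.307804) → end (x,ẋ)=(-1.024995, -4.789926)

1 0.2580 0.0675 -0.3078
2 0.8140 -1.0250 -4.7899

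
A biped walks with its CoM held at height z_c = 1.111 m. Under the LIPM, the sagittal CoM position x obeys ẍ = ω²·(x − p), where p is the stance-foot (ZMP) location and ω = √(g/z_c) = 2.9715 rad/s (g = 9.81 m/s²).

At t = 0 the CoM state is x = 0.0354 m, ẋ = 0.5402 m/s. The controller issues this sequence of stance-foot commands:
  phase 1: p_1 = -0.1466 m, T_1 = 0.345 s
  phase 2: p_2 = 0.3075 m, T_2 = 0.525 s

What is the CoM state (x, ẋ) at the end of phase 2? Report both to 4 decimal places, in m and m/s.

phase 1: p=-0.1466, T=0.345, ωT=1.025167, cosh=1.573149, sinh=1.214413; start (x,ẋ)=(0.035400, 0.540200) → end (x,ẋ)=(0.360486, 1.506586)
phase 2: p=0.3075, T=0.525, ωT=1.560037, cosh=2.484564, sinh=2.274436; start (x,ẋ)=(0.360486, 1.506586) → end (x,ẋ)=(1.592312, 4.101312)

x = 1.5923, ẋ = 4.1013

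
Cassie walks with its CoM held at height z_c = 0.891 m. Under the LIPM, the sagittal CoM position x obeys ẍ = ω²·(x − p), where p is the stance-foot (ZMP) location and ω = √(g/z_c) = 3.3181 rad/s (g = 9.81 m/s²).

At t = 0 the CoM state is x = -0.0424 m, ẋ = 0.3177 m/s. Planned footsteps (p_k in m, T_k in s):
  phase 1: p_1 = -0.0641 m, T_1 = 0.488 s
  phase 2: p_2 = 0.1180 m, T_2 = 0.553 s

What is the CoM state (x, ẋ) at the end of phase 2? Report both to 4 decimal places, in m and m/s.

x = 1.3894, ẋ = 4.3229

phase 1: p=-0.0641, T=0.488, ωT=1.619233, cosh=2.623633, sinh=2.425582; start (x,ẋ)=(-0.042400, 0.317700) → end (x,ẋ)=(0.225076, 1.008177)
phase 2: p=0.1180, T=0.553, ωT=1.834909, cosh=3.212097, sinh=3.052469; start (x,ẋ)=(0.225076, 1.008177) → end (x,ẋ)=(1.389407, 4.322874)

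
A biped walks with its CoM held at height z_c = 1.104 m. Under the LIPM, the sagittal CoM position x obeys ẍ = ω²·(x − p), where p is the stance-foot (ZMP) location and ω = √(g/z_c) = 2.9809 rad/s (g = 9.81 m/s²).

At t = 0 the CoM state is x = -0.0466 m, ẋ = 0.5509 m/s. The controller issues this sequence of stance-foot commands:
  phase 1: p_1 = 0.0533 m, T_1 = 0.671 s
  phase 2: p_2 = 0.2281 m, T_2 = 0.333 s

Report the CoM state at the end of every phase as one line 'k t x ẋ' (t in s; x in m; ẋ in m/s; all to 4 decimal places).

1 0.6710 0.3478 0.9927
2 1.0040 0.7994 1.9386

phase 1: p=0.0533, T=0.671, ωT=2.000184, cosh=3.762863, sinh=3.627552; start (x,ẋ)=(-0.046600, 0.550900) → end (x,ẋ)=(0.347798, 0.992705)
phase 2: p=0.2281, T=0.333, ωT=0.992640, cosh=1.534473, sinh=1.163875; start (x,ẋ)=(0.347798, 0.992705) → end (x,ẋ)=(0.799369, 1.938558)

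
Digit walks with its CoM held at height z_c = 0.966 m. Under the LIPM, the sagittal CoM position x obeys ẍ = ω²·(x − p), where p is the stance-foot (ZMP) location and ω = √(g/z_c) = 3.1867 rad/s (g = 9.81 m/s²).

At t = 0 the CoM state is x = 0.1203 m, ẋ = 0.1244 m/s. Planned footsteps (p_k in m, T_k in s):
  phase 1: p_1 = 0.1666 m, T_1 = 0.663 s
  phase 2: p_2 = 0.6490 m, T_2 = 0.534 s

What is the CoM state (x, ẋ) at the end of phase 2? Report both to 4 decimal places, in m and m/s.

phase 1: p=0.1666, T=0.663, ωT=2.112782, cosh=4.196061, sinh=4.075160; start (x,ẋ)=(0.120300, 0.124400) → end (x,ẋ)=(0.131405, -0.079276)
phase 2: p=0.6490, T=0.534, ωT=1.701698, cosh=2.832811, sinh=2.650438; start (x,ẋ)=(0.131405, -0.079276) → end (x,ẋ)=(-0.883183, -4.596256)

x = -0.8832, ẋ = -4.5963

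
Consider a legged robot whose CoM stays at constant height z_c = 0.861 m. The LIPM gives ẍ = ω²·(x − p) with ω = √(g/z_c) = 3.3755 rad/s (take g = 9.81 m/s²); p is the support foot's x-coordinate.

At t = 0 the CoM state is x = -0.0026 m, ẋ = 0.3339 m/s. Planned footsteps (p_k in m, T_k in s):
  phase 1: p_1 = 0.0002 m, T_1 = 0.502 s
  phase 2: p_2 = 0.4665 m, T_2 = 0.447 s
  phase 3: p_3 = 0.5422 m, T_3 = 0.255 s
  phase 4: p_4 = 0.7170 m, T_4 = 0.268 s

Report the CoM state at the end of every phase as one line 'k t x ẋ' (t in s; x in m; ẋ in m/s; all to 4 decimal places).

1 0.5020 0.2525 0.9147
2 0.9490 0.5416 0.6157
3 1.2040 0.7186 0.8565
4 1.4720 0.9814 1.2369

phase 1: p=0.0002, T=0.502, ωT=1.694501, cosh=2.813810, sinh=2.630119; start (x,ẋ)=(-0.002600, 0.333900) → end (x,ẋ)=(0.252489, 0.914673)
phase 2: p=0.4665, T=0.447, ωT=1.508849, cosh=2.371343, sinh=2.150178; start (x,ẋ)=(0.252489, 0.914673) → end (x,ẋ)=(0.541650, 0.615728)
phase 3: p=0.5422, T=0.255, ωT=0.860753, cosh=1.393892, sinh=0.971048; start (x,ẋ)=(0.541650, 0.615728) → end (x,ẋ)=(0.718563, 0.856454)
phase 4: p=0.7170, T=0.268, ωT=0.904634, cosh=1.437859, sinh=1.033169; start (x,ẋ)=(0.718563, 0.856454) → end (x,ẋ)=(0.981389, 1.236909)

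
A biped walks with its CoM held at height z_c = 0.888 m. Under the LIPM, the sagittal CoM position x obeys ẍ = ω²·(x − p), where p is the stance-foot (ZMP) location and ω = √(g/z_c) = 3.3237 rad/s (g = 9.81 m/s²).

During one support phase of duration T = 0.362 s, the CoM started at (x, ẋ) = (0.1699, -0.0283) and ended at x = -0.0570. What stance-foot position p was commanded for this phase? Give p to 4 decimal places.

ωT = 3.3237·0.362 = 1.203179; cosh(ωT) = 1.815464, sinh(ωT) = 1.515226
x(T) = p + (x₀−p)·cosh(ωT) + (ẋ₀/ω)·sinh(ωT) ⇒ p·(1 − cosh) = x(T) − x₀·cosh − (ẋ₀/ω)·sinh
numerator   = -0.0570 − (0.1699)·1.815464 − (-0.0283/3.3237)·1.515226 = -0.352546
denominator = 1 − 1.815464 = -0.815464
p = -0.352546 / -0.815464 = 0.4323

p = 0.4323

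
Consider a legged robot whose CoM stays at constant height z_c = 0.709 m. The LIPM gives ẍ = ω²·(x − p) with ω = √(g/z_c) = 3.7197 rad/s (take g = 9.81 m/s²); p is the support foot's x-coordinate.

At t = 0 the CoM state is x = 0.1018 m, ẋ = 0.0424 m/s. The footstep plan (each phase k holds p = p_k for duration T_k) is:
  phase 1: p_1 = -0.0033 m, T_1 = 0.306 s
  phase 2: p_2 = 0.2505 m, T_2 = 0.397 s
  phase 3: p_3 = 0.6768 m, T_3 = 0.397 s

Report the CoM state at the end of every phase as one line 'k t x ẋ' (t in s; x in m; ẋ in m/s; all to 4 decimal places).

phase 1: p=-0.0033, T=0.306, ωT=1.138228, cosh=1.720810, sinh=1.400424; start (x,ẋ)=(0.101800, 0.042400) → end (x,ẋ)=(0.193520, 0.620445)
phase 2: p=0.2505, T=0.397, ωT=1.476721, cosh=2.303475, sinh=2.075090; start (x,ẋ)=(0.193520, 0.620445) → end (x,ẋ)=(0.465373, 0.989368)
phase 3: p=0.6768, T=0.397, ωT=1.476721, cosh=2.303475, sinh=2.075090; start (x,ẋ)=(0.465373, 0.989368) → end (x,ẋ)=(0.741716, 0.647038)

1 0.3060 0.1935 0.6204
2 0.7030 0.4654 0.9894
3 1.1000 0.7417 0.6470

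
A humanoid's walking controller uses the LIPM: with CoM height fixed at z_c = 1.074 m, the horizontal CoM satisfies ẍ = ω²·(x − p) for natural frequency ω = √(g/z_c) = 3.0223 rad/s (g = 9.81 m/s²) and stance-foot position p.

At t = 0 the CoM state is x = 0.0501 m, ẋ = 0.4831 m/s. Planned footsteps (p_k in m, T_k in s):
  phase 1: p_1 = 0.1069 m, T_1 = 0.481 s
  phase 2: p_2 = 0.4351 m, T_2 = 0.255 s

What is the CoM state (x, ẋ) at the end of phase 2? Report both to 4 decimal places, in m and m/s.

x = 0.4693, ẋ = 0.6331

phase 1: p=0.1069, T=0.481, ωT=1.453726, cosh=2.256364, sinh=2.022666; start (x,ẋ)=(0.050100, 0.483100) → end (x,ẋ)=(0.302052, 0.742825)
phase 2: p=0.4351, T=0.255, ωT=0.770687, cosh=1.311972, sinh=0.849277; start (x,ẋ)=(0.302052, 0.742825) → end (x,ẋ)=(0.469281, 0.633062)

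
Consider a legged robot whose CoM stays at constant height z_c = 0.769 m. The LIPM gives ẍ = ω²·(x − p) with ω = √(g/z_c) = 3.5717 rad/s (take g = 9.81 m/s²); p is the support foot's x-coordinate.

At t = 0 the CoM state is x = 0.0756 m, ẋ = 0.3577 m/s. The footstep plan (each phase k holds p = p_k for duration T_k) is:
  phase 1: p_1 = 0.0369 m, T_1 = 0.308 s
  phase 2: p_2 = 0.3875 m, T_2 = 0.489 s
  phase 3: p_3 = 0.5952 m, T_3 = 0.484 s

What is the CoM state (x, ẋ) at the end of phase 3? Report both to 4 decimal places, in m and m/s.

phase 1: p=0.0369, T=0.308, ωT=1.100084, cosh=1.668630, sinh=1.335787; start (x,ẋ)=(0.075600, 0.357700) → end (x,ẋ)=(0.235253, 0.781508)
phase 2: p=0.3875, T=0.489, ωT=1.746561, cosh=2.954610, sinh=2.780238; start (x,ẋ)=(0.235253, 0.781508) → end (x,ẋ)=(0.546001, 0.797211)
phase 3: p=0.5952, T=0.484, ωT=1.728703, cosh=2.905428, sinh=2.727914; start (x,ẋ)=(0.546001, 0.797211) → end (x,ẋ)=(1.061131, 1.836876)

x = 1.0611, ẋ = 1.8369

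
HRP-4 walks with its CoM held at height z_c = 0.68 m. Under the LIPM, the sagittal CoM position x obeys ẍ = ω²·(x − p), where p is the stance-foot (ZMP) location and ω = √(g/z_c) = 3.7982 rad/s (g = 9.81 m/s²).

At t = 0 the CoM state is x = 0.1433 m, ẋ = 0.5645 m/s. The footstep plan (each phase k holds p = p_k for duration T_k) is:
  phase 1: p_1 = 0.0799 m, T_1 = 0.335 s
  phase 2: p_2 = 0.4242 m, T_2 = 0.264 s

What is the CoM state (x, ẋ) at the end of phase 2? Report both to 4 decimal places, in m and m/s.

phase 1: p=0.0799, T=0.335, ωT=1.272397, cosh=1.924779, sinh=1.644619; start (x,ẋ)=(0.143300, 0.564500) → end (x,ẋ)=(0.446359, 1.482572)
phase 2: p=0.4242, T=0.264, ωT=1.002725, cosh=1.546289, sinh=1.179410; start (x,ẋ)=(0.446359, 1.482572) → end (x,ẋ)=(0.918830, 2.391749)

x = 0.9188, ẋ = 2.3917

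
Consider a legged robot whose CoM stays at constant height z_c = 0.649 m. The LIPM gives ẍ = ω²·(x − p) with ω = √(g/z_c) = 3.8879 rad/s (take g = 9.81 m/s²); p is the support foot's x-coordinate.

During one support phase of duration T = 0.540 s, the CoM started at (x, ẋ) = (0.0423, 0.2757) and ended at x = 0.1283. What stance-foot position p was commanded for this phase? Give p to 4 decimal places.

p = 0.1056

ωT = 3.8879·0.540 = 2.099466; cosh(ωT) = 4.142166, sinh(ωT) = 4.019644
x(T) = p + (x₀−p)·cosh(ωT) + (ẋ₀/ω)·sinh(ωT) ⇒ p·(1 − cosh) = x(T) − x₀·cosh − (ẋ₀/ω)·sinh
numerator   = 0.1283 − (0.0423)·4.142166 − (0.2757/3.8879)·4.019644 = -0.331956
denominator = 1 − 4.142166 = -3.142166
p = -0.331956 / -3.142166 = 0.1056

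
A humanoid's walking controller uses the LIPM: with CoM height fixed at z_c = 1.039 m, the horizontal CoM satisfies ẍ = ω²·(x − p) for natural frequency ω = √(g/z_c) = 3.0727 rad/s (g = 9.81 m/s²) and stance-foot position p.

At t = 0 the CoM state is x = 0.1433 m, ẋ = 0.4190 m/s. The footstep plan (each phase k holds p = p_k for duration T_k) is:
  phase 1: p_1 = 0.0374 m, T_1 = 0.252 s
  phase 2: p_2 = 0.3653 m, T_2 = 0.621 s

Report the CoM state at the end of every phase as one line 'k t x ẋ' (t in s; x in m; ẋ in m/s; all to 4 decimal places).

1 0.2520 0.2931 0.8289
2 0.8730 1.0059 2.1242

phase 1: p=0.0374, T=0.252, ωT=0.774320, cosh=1.315067, sinh=0.854050; start (x,ẋ)=(0.143300, 0.419000) → end (x,ẋ)=(0.293126, 0.828920)
phase 2: p=0.3653, T=0.621, ωT=1.908147, cosh=3.444470, sinh=3.296115; start (x,ẋ)=(0.293126, 0.828920) → end (x,ẋ)=(1.005889, 2.124212)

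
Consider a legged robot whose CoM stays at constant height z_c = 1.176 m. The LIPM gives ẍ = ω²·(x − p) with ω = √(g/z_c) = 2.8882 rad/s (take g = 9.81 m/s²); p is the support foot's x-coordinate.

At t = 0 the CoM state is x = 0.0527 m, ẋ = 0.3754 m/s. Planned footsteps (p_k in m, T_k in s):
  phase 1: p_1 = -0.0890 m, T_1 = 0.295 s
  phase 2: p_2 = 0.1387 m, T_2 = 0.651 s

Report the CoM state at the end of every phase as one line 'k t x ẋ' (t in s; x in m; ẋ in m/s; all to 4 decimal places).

phase 1: p=-0.0890, T=0.295, ωT=0.852019, cosh=1.385464, sinh=0.958911; start (x,ẋ)=(0.052700, 0.375400) → end (x,ẋ)=(0.231957, 0.912545)
phase 2: p=0.1387, T=0.651, ωT=1.880218, cosh=3.353746, sinh=3.201189; start (x,ẋ)=(0.231957, 0.912545) → end (x,ẋ)=(1.462896, 3.922667)

1 0.2950 0.2320 0.9125
2 0.9460 1.4629 3.9227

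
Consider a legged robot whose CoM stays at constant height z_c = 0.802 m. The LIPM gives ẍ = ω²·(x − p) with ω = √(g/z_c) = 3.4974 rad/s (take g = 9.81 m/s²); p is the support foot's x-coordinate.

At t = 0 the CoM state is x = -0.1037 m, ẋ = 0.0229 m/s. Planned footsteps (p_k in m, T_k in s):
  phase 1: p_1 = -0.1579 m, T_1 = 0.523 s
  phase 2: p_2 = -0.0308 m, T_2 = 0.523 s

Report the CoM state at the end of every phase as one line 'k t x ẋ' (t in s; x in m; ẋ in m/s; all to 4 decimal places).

phase 1: p=-0.1579, T=0.523, ωT=1.829140, cosh=3.194540, sinh=3.033989; start (x,ẋ)=(-0.103700, 0.022900) → end (x,ẋ)=(0.035110, 0.648275)
phase 2: p=-0.0308, T=0.523, ωT=1.829140, cosh=3.194540, sinh=3.033989; start (x,ẋ)=(0.035110, 0.648275) → end (x,ẋ)=(0.742129, 2.770315)

1 0.5230 0.0351 0.6483
2 1.0460 0.7421 2.7703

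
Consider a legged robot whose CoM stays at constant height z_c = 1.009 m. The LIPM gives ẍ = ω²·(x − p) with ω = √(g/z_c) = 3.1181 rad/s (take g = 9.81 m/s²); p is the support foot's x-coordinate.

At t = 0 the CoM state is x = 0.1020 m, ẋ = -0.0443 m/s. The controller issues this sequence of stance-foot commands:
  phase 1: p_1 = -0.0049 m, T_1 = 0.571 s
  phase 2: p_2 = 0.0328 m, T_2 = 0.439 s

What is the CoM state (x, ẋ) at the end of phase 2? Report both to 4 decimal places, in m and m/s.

phase 1: p=-0.0049, T=0.571, ωT=1.780435, cosh=3.050501, sinh=2.881936; start (x,ẋ)=(0.102000, -0.044300) → end (x,ẋ)=(0.280254, 0.825484)
phase 2: p=0.0328, T=0.439, ωT=1.368846, cosh=2.092606, sinh=1.838206; start (x,ẋ)=(0.280254, 0.825484) → end (x,ẋ)=(1.037269, 3.145746)

x = 1.0373, ẋ = 3.1457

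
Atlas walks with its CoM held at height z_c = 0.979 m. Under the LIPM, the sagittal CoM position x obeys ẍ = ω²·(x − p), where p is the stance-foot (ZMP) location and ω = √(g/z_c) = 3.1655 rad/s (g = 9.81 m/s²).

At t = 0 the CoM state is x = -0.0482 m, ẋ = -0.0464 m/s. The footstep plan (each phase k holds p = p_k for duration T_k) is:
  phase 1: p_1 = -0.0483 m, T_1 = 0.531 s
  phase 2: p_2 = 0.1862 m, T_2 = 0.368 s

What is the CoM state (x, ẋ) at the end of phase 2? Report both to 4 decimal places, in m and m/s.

phase 1: p=-0.0483, T=0.531, ωT=1.680881, cosh=2.778246, sinh=2.592036; start (x,ẋ)=(-0.048200, -0.046400) → end (x,ẋ)=(-0.086016, -0.128090)
phase 2: p=0.1862, T=0.368, ωT=1.164904, cosh=1.758784, sinh=1.446831; start (x,ẋ)=(-0.086016, -0.128090) → end (x,ẋ)=(-0.351115, -1.472018)

x = -0.3511, ẋ = -1.4720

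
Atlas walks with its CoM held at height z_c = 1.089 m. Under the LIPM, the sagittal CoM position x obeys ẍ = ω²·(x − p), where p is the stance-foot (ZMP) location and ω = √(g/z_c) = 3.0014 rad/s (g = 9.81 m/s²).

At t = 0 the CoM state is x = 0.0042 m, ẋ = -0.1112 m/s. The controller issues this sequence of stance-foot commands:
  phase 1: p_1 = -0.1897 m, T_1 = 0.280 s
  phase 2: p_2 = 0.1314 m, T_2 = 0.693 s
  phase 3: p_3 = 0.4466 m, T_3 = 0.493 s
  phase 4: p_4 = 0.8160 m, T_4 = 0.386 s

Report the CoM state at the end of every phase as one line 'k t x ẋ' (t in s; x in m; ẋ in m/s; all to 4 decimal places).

phase 1: p=-0.1897, T=0.280, ωT=0.840392, cosh=1.374408, sinh=0.942867; start (x,ẋ)=(0.004200, -0.111200) → end (x,ẋ)=(0.041865, 0.395887)
phase 2: p=0.1314, T=0.693, ωT=2.079970, cosh=4.064582, sinh=3.939648; start (x,ẋ)=(0.041865, 0.395887) → end (x,ẋ)=(0.287121, 0.550415)
phase 3: p=0.4466, T=0.493, ωT=1.479690, cosh=2.309647, sinh=2.081938; start (x,ẋ)=(0.287121, 0.550415) → end (x,ẋ)=(0.460060, 0.274727)
phase 4: p=0.8160, T=0.386, ωT=1.158540, cosh=1.749612, sinh=1.435668; start (x,ẋ)=(0.460060, 0.274727) → end (x,ẋ)=(0.324653, -1.053087)

1 0.2800 0.0419 0.3959
2 0.9730 0.2871 0.5504
3 1.4660 0.4601 0.2747
4 1.8520 0.3247 -1.0531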